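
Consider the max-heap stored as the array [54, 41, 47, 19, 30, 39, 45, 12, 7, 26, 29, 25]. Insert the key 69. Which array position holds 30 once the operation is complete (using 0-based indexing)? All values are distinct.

append 69 at index 12 → [54, 41, 47, 19, 30, 39, 45, 12, 7, 26, 29, 25, 69]
69 > parent 39 at index 5, swap → [54, 41, 47, 19, 30, 69, 45, 12, 7, 26, 29, 25, 39]
69 > parent 47 at index 2, swap → [54, 41, 69, 19, 30, 47, 45, 12, 7, 26, 29, 25, 39]
69 > parent 54 at index 0, swap → [69, 41, 54, 19, 30, 47, 45, 12, 7, 26, 29, 25, 39]
resulting array: [69, 41, 54, 19, 30, 47, 45, 12, 7, 26, 29, 25, 39]

4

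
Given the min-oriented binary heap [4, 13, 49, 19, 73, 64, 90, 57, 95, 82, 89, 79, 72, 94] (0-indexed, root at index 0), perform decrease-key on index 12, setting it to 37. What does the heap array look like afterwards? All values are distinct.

set index 12 from 72 to 37 → [4, 13, 49, 19, 73, 64, 90, 57, 95, 82, 89, 79, 37, 94]
37 < parent 64 at index 5, swap → [4, 13, 49, 19, 73, 37, 90, 57, 95, 82, 89, 79, 64, 94]
37 < parent 49 at index 2, swap → [4, 13, 37, 19, 73, 49, 90, 57, 95, 82, 89, 79, 64, 94]

[4, 13, 37, 19, 73, 49, 90, 57, 95, 82, 89, 79, 64, 94]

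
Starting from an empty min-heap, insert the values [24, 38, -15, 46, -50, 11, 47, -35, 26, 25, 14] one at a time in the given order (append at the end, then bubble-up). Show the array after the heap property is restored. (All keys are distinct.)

Insert 24:
  append 24 at index 0 → [24] (no swap needed)
Insert 38:
  append 38 at index 1 → [24, 38] (no swap needed)
Insert -15:
  append -15 at index 2 → [24, 38, -15]
  -15 < parent 24 at index 0, swap → [-15, 38, 24]
Insert 46:
  append 46 at index 3 → [-15, 38, 24, 46] (no swap needed)
Insert -50:
  append -50 at index 4 → [-15, 38, 24, 46, -50]
  -50 < parent 38 at index 1, swap → [-15, -50, 24, 46, 38]
  -50 < parent -15 at index 0, swap → [-50, -15, 24, 46, 38]
Insert 11:
  append 11 at index 5 → [-50, -15, 24, 46, 38, 11]
  11 < parent 24 at index 2, swap → [-50, -15, 11, 46, 38, 24]
Insert 47:
  append 47 at index 6 → [-50, -15, 11, 46, 38, 24, 47] (no swap needed)
Insert -35:
  append -35 at index 7 → [-50, -15, 11, 46, 38, 24, 47, -35]
  -35 < parent 46 at index 3, swap → [-50, -15, 11, -35, 38, 24, 47, 46]
  -35 < parent -15 at index 1, swap → [-50, -35, 11, -15, 38, 24, 47, 46]
Insert 26:
  append 26 at index 8 → [-50, -35, 11, -15, 38, 24, 47, 46, 26] (no swap needed)
Insert 25:
  append 25 at index 9 → [-50, -35, 11, -15, 38, 24, 47, 46, 26, 25]
  25 < parent 38 at index 4, swap → [-50, -35, 11, -15, 25, 24, 47, 46, 26, 38]
Insert 14:
  append 14 at index 10 → [-50, -35, 11, -15, 25, 24, 47, 46, 26, 38, 14]
  14 < parent 25 at index 4, swap → [-50, -35, 11, -15, 14, 24, 47, 46, 26, 38, 25]

[-50, -35, 11, -15, 14, 24, 47, 46, 26, 38, 25]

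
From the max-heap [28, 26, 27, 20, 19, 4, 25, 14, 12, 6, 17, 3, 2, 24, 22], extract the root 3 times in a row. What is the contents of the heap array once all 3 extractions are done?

[25, 22, 24, 20, 19, 4, 2, 14, 12, 6, 17, 3]

extract-max #1 returns 28:
  remove root 28; move last element 22 to root → [22, 26, 27, 20, 19, 4, 25, 14, 12, 6, 17, 3, 2, 24]
  22 vs larger child 27 at index 2, swap → [27, 26, 22, 20, 19, 4, 25, 14, 12, 6, 17, 3, 2, 24]
  22 vs larger child 25 at index 6, swap → [27, 26, 25, 20, 19, 4, 22, 14, 12, 6, 17, 3, 2, 24]
  22 vs only child 24 at index 13, swap → [27, 26, 25, 20, 19, 4, 24, 14, 12, 6, 17, 3, 2, 22]
extract-max #2 returns 27:
  remove root 27; move last element 22 to root → [22, 26, 25, 20, 19, 4, 24, 14, 12, 6, 17, 3, 2]
  22 vs larger child 26 at index 1, swap → [26, 22, 25, 20, 19, 4, 24, 14, 12, 6, 17, 3, 2]
extract-max #3 returns 26:
  remove root 26; move last element 2 to root → [2, 22, 25, 20, 19, 4, 24, 14, 12, 6, 17, 3]
  2 vs larger child 25 at index 2, swap → [25, 22, 2, 20, 19, 4, 24, 14, 12, 6, 17, 3]
  2 vs larger child 24 at index 6, swap → [25, 22, 24, 20, 19, 4, 2, 14, 12, 6, 17, 3]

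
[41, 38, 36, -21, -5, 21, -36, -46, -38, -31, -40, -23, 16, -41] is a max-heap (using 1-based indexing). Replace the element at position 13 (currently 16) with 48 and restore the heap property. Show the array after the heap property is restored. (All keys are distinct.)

set index 13 from 16 to 48 → [41, 38, 36, -21, -5, 21, -36, -46, -38, -31, -40, -23, 48, -41]
48 > parent 21 at index 6, swap → [41, 38, 36, -21, -5, 48, -36, -46, -38, -31, -40, -23, 21, -41]
48 > parent 36 at index 3, swap → [41, 38, 48, -21, -5, 36, -36, -46, -38, -31, -40, -23, 21, -41]
48 > parent 41 at index 1, swap → [48, 38, 41, -21, -5, 36, -36, -46, -38, -31, -40, -23, 21, -41]

[48, 38, 41, -21, -5, 36, -36, -46, -38, -31, -40, -23, 21, -41]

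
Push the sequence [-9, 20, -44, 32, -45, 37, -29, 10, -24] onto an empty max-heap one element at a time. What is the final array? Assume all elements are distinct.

Insert -9:
  append -9 at index 0 → [-9] (no swap needed)
Insert 20:
  append 20 at index 1 → [-9, 20]
  20 > parent -9 at index 0, swap → [20, -9]
Insert -44:
  append -44 at index 2 → [20, -9, -44] (no swap needed)
Insert 32:
  append 32 at index 3 → [20, -9, -44, 32]
  32 > parent -9 at index 1, swap → [20, 32, -44, -9]
  32 > parent 20 at index 0, swap → [32, 20, -44, -9]
Insert -45:
  append -45 at index 4 → [32, 20, -44, -9, -45] (no swap needed)
Insert 37:
  append 37 at index 5 → [32, 20, -44, -9, -45, 37]
  37 > parent -44 at index 2, swap → [32, 20, 37, -9, -45, -44]
  37 > parent 32 at index 0, swap → [37, 20, 32, -9, -45, -44]
Insert -29:
  append -29 at index 6 → [37, 20, 32, -9, -45, -44, -29] (no swap needed)
Insert 10:
  append 10 at index 7 → [37, 20, 32, -9, -45, -44, -29, 10]
  10 > parent -9 at index 3, swap → [37, 20, 32, 10, -45, -44, -29, -9]
Insert -24:
  append -24 at index 8 → [37, 20, 32, 10, -45, -44, -29, -9, -24] (no swap needed)

[37, 20, 32, 10, -45, -44, -29, -9, -24]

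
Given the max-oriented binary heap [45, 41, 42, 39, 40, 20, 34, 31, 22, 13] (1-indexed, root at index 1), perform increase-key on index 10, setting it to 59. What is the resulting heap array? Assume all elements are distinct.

[59, 45, 42, 39, 41, 20, 34, 31, 22, 40]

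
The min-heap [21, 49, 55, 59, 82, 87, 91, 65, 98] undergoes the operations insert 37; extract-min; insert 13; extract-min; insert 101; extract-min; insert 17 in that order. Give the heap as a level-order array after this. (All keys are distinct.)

[17, 49, 55, 65, 59, 87, 91, 101, 98, 82]

insert 37:
  append 37 at index 9 → [21, 49, 55, 59, 82, 87, 91, 65, 98, 37]
  37 < parent 82 at index 4, swap → [21, 49, 55, 59, 37, 87, 91, 65, 98, 82]
  37 < parent 49 at index 1, swap → [21, 37, 55, 59, 49, 87, 91, 65, 98, 82]
extract-min → returns 21:
  remove root 21; move last element 82 to root → [82, 37, 55, 59, 49, 87, 91, 65, 98]
  82 vs smaller child 37 at index 1, swap → [37, 82, 55, 59, 49, 87, 91, 65, 98]
  82 vs smaller child 49 at index 4, swap → [37, 49, 55, 59, 82, 87, 91, 65, 98]
insert 13:
  append 13 at index 9 → [37, 49, 55, 59, 82, 87, 91, 65, 98, 13]
  13 < parent 82 at index 4, swap → [37, 49, 55, 59, 13, 87, 91, 65, 98, 82]
  13 < parent 49 at index 1, swap → [37, 13, 55, 59, 49, 87, 91, 65, 98, 82]
  13 < parent 37 at index 0, swap → [13, 37, 55, 59, 49, 87, 91, 65, 98, 82]
extract-min → returns 13:
  remove root 13; move last element 82 to root → [82, 37, 55, 59, 49, 87, 91, 65, 98]
  82 vs smaller child 37 at index 1, swap → [37, 82, 55, 59, 49, 87, 91, 65, 98]
  82 vs smaller child 49 at index 4, swap → [37, 49, 55, 59, 82, 87, 91, 65, 98]
insert 101:
  append 101 at index 9 → [37, 49, 55, 59, 82, 87, 91, 65, 98, 101] (no swap needed)
extract-min → returns 37:
  remove root 37; move last element 101 to root → [101, 49, 55, 59, 82, 87, 91, 65, 98]
  101 vs smaller child 49 at index 1, swap → [49, 101, 55, 59, 82, 87, 91, 65, 98]
  101 vs smaller child 59 at index 3, swap → [49, 59, 55, 101, 82, 87, 91, 65, 98]
  101 vs smaller child 65 at index 7, swap → [49, 59, 55, 65, 82, 87, 91, 101, 98]
insert 17:
  append 17 at index 9 → [49, 59, 55, 65, 82, 87, 91, 101, 98, 17]
  17 < parent 82 at index 4, swap → [49, 59, 55, 65, 17, 87, 91, 101, 98, 82]
  17 < parent 59 at index 1, swap → [49, 17, 55, 65, 59, 87, 91, 101, 98, 82]
  17 < parent 49 at index 0, swap → [17, 49, 55, 65, 59, 87, 91, 101, 98, 82]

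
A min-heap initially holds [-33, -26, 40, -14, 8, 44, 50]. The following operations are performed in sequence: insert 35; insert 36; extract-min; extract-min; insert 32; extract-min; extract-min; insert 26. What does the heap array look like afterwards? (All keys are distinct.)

[26, 35, 32, 50, 36, 44, 40]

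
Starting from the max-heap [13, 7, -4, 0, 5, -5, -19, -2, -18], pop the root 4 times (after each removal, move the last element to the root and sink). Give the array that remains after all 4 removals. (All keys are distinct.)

[-2, -5, -4, -19, -18]

extract-max #1 returns 13:
  remove root 13; move last element -18 to root → [-18, 7, -4, 0, 5, -5, -19, -2]
  -18 vs larger child 7 at index 1, swap → [7, -18, -4, 0, 5, -5, -19, -2]
  -18 vs larger child 5 at index 4, swap → [7, 5, -4, 0, -18, -5, -19, -2]
extract-max #2 returns 7:
  remove root 7; move last element -2 to root → [-2, 5, -4, 0, -18, -5, -19]
  -2 vs larger child 5 at index 1, swap → [5, -2, -4, 0, -18, -5, -19]
  -2 vs larger child 0 at index 3, swap → [5, 0, -4, -2, -18, -5, -19]
extract-max #3 returns 5:
  remove root 5; move last element -19 to root → [-19, 0, -4, -2, -18, -5]
  -19 vs larger child 0 at index 1, swap → [0, -19, -4, -2, -18, -5]
  -19 vs larger child -2 at index 3, swap → [0, -2, -4, -19, -18, -5]
extract-max #4 returns 0:
  remove root 0; move last element -5 to root → [-5, -2, -4, -19, -18]
  -5 vs larger child -2 at index 1, swap → [-2, -5, -4, -19, -18]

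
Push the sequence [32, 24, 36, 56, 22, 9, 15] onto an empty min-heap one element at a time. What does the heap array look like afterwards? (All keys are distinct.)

[9, 24, 15, 56, 32, 36, 22]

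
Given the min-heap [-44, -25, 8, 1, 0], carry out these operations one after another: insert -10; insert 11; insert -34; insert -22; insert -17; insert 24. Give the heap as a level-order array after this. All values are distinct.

insert -10:
  append -10 at index 5 → [-44, -25, 8, 1, 0, -10]
  -10 < parent 8 at index 2, swap → [-44, -25, -10, 1, 0, 8]
insert 11:
  append 11 at index 6 → [-44, -25, -10, 1, 0, 8, 11] (no swap needed)
insert -34:
  append -34 at index 7 → [-44, -25, -10, 1, 0, 8, 11, -34]
  -34 < parent 1 at index 3, swap → [-44, -25, -10, -34, 0, 8, 11, 1]
  -34 < parent -25 at index 1, swap → [-44, -34, -10, -25, 0, 8, 11, 1]
insert -22:
  append -22 at index 8 → [-44, -34, -10, -25, 0, 8, 11, 1, -22] (no swap needed)
insert -17:
  append -17 at index 9 → [-44, -34, -10, -25, 0, 8, 11, 1, -22, -17]
  -17 < parent 0 at index 4, swap → [-44, -34, -10, -25, -17, 8, 11, 1, -22, 0]
insert 24:
  append 24 at index 10 → [-44, -34, -10, -25, -17, 8, 11, 1, -22, 0, 24] (no swap needed)

[-44, -34, -10, -25, -17, 8, 11, 1, -22, 0, 24]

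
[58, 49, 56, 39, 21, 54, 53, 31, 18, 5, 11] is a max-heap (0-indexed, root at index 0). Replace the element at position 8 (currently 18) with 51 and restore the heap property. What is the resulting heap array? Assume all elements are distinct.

[58, 51, 56, 49, 21, 54, 53, 31, 39, 5, 11]

set index 8 from 18 to 51 → [58, 49, 56, 39, 21, 54, 53, 31, 51, 5, 11]
51 > parent 39 at index 3, swap → [58, 49, 56, 51, 21, 54, 53, 31, 39, 5, 11]
51 > parent 49 at index 1, swap → [58, 51, 56, 49, 21, 54, 53, 31, 39, 5, 11]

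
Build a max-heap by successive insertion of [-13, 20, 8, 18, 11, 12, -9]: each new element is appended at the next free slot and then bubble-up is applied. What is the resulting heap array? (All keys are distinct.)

Insert -13:
  append -13 at index 0 → [-13] (no swap needed)
Insert 20:
  append 20 at index 1 → [-13, 20]
  20 > parent -13 at index 0, swap → [20, -13]
Insert 8:
  append 8 at index 2 → [20, -13, 8] (no swap needed)
Insert 18:
  append 18 at index 3 → [20, -13, 8, 18]
  18 > parent -13 at index 1, swap → [20, 18, 8, -13]
Insert 11:
  append 11 at index 4 → [20, 18, 8, -13, 11] (no swap needed)
Insert 12:
  append 12 at index 5 → [20, 18, 8, -13, 11, 12]
  12 > parent 8 at index 2, swap → [20, 18, 12, -13, 11, 8]
Insert -9:
  append -9 at index 6 → [20, 18, 12, -13, 11, 8, -9] (no swap needed)

[20, 18, 12, -13, 11, 8, -9]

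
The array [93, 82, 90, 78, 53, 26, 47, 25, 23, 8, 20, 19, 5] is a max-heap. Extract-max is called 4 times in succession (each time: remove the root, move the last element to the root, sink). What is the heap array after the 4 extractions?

extract-max #1 returns 93:
  remove root 93; move last element 5 to root → [5, 82, 90, 78, 53, 26, 47, 25, 23, 8, 20, 19]
  5 vs larger child 90 at index 2, swap → [90, 82, 5, 78, 53, 26, 47, 25, 23, 8, 20, 19]
  5 vs larger child 47 at index 6, swap → [90, 82, 47, 78, 53, 26, 5, 25, 23, 8, 20, 19]
extract-max #2 returns 90:
  remove root 90; move last element 19 to root → [19, 82, 47, 78, 53, 26, 5, 25, 23, 8, 20]
  19 vs larger child 82 at index 1, swap → [82, 19, 47, 78, 53, 26, 5, 25, 23, 8, 20]
  19 vs larger child 78 at index 3, swap → [82, 78, 47, 19, 53, 26, 5, 25, 23, 8, 20]
  19 vs larger child 25 at index 7, swap → [82, 78, 47, 25, 53, 26, 5, 19, 23, 8, 20]
extract-max #3 returns 82:
  remove root 82; move last element 20 to root → [20, 78, 47, 25, 53, 26, 5, 19, 23, 8]
  20 vs larger child 78 at index 1, swap → [78, 20, 47, 25, 53, 26, 5, 19, 23, 8]
  20 vs larger child 53 at index 4, swap → [78, 53, 47, 25, 20, 26, 5, 19, 23, 8]
extract-max #4 returns 78:
  remove root 78; move last element 8 to root → [8, 53, 47, 25, 20, 26, 5, 19, 23]
  8 vs larger child 53 at index 1, swap → [53, 8, 47, 25, 20, 26, 5, 19, 23]
  8 vs larger child 25 at index 3, swap → [53, 25, 47, 8, 20, 26, 5, 19, 23]
  8 vs larger child 23 at index 8, swap → [53, 25, 47, 23, 20, 26, 5, 19, 8]

[53, 25, 47, 23, 20, 26, 5, 19, 8]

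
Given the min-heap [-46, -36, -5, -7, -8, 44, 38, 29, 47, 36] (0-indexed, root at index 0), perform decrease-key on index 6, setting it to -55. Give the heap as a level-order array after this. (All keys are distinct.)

set index 6 from 38 to -55 → [-46, -36, -5, -7, -8, 44, -55, 29, 47, 36]
-55 < parent -5 at index 2, swap → [-46, -36, -55, -7, -8, 44, -5, 29, 47, 36]
-55 < parent -46 at index 0, swap → [-55, -36, -46, -7, -8, 44, -5, 29, 47, 36]

[-55, -36, -46, -7, -8, 44, -5, 29, 47, 36]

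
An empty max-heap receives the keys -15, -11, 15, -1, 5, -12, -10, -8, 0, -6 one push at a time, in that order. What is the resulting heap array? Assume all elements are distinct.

[15, 5, -10, 0, -1, -12, -11, -15, -8, -6]

Insert -15:
  append -15 at index 0 → [-15] (no swap needed)
Insert -11:
  append -11 at index 1 → [-15, -11]
  -11 > parent -15 at index 0, swap → [-11, -15]
Insert 15:
  append 15 at index 2 → [-11, -15, 15]
  15 > parent -11 at index 0, swap → [15, -15, -11]
Insert -1:
  append -1 at index 3 → [15, -15, -11, -1]
  -1 > parent -15 at index 1, swap → [15, -1, -11, -15]
Insert 5:
  append 5 at index 4 → [15, -1, -11, -15, 5]
  5 > parent -1 at index 1, swap → [15, 5, -11, -15, -1]
Insert -12:
  append -12 at index 5 → [15, 5, -11, -15, -1, -12] (no swap needed)
Insert -10:
  append -10 at index 6 → [15, 5, -11, -15, -1, -12, -10]
  -10 > parent -11 at index 2, swap → [15, 5, -10, -15, -1, -12, -11]
Insert -8:
  append -8 at index 7 → [15, 5, -10, -15, -1, -12, -11, -8]
  -8 > parent -15 at index 3, swap → [15, 5, -10, -8, -1, -12, -11, -15]
Insert 0:
  append 0 at index 8 → [15, 5, -10, -8, -1, -12, -11, -15, 0]
  0 > parent -8 at index 3, swap → [15, 5, -10, 0, -1, -12, -11, -15, -8]
Insert -6:
  append -6 at index 9 → [15, 5, -10, 0, -1, -12, -11, -15, -8, -6] (no swap needed)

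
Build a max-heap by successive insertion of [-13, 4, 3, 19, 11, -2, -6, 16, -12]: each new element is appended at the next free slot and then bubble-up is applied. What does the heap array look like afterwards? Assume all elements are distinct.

[19, 16, 3, 11, 4, -2, -6, -13, -12]

Insert -13:
  append -13 at index 0 → [-13] (no swap needed)
Insert 4:
  append 4 at index 1 → [-13, 4]
  4 > parent -13 at index 0, swap → [4, -13]
Insert 3:
  append 3 at index 2 → [4, -13, 3] (no swap needed)
Insert 19:
  append 19 at index 3 → [4, -13, 3, 19]
  19 > parent -13 at index 1, swap → [4, 19, 3, -13]
  19 > parent 4 at index 0, swap → [19, 4, 3, -13]
Insert 11:
  append 11 at index 4 → [19, 4, 3, -13, 11]
  11 > parent 4 at index 1, swap → [19, 11, 3, -13, 4]
Insert -2:
  append -2 at index 5 → [19, 11, 3, -13, 4, -2] (no swap needed)
Insert -6:
  append -6 at index 6 → [19, 11, 3, -13, 4, -2, -6] (no swap needed)
Insert 16:
  append 16 at index 7 → [19, 11, 3, -13, 4, -2, -6, 16]
  16 > parent -13 at index 3, swap → [19, 11, 3, 16, 4, -2, -6, -13]
  16 > parent 11 at index 1, swap → [19, 16, 3, 11, 4, -2, -6, -13]
Insert -12:
  append -12 at index 8 → [19, 16, 3, 11, 4, -2, -6, -13, -12] (no swap needed)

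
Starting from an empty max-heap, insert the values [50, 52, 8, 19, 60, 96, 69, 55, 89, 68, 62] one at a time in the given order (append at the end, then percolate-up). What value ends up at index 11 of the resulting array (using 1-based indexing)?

62

Insert 50:
  append 50 at index 1 → [50] (no swap needed)
Insert 52:
  append 52 at index 2 → [50, 52]
  52 > parent 50 at index 1, swap → [52, 50]
Insert 8:
  append 8 at index 3 → [52, 50, 8] (no swap needed)
Insert 19:
  append 19 at index 4 → [52, 50, 8, 19] (no swap needed)
Insert 60:
  append 60 at index 5 → [52, 50, 8, 19, 60]
  60 > parent 50 at index 2, swap → [52, 60, 8, 19, 50]
  60 > parent 52 at index 1, swap → [60, 52, 8, 19, 50]
Insert 96:
  append 96 at index 6 → [60, 52, 8, 19, 50, 96]
  96 > parent 8 at index 3, swap → [60, 52, 96, 19, 50, 8]
  96 > parent 60 at index 1, swap → [96, 52, 60, 19, 50, 8]
Insert 69:
  append 69 at index 7 → [96, 52, 60, 19, 50, 8, 69]
  69 > parent 60 at index 3, swap → [96, 52, 69, 19, 50, 8, 60]
Insert 55:
  append 55 at index 8 → [96, 52, 69, 19, 50, 8, 60, 55]
  55 > parent 19 at index 4, swap → [96, 52, 69, 55, 50, 8, 60, 19]
  55 > parent 52 at index 2, swap → [96, 55, 69, 52, 50, 8, 60, 19]
Insert 89:
  append 89 at index 9 → [96, 55, 69, 52, 50, 8, 60, 19, 89]
  89 > parent 52 at index 4, swap → [96, 55, 69, 89, 50, 8, 60, 19, 52]
  89 > parent 55 at index 2, swap → [96, 89, 69, 55, 50, 8, 60, 19, 52]
Insert 68:
  append 68 at index 10 → [96, 89, 69, 55, 50, 8, 60, 19, 52, 68]
  68 > parent 50 at index 5, swap → [96, 89, 69, 55, 68, 8, 60, 19, 52, 50]
Insert 62:
  append 62 at index 11 → [96, 89, 69, 55, 68, 8, 60, 19, 52, 50, 62] (no swap needed)
resulting array: [96, 89, 69, 55, 68, 8, 60, 19, 52, 50, 62]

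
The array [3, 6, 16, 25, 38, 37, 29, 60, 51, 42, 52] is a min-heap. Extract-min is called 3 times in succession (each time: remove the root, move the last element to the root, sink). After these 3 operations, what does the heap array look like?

[25, 38, 29, 51, 52, 37, 42, 60]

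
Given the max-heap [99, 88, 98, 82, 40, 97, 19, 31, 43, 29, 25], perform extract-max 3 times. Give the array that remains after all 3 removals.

extract-max #1 returns 99:
  remove root 99; move last element 25 to root → [25, 88, 98, 82, 40, 97, 19, 31, 43, 29]
  25 vs larger child 98 at index 2, swap → [98, 88, 25, 82, 40, 97, 19, 31, 43, 29]
  25 vs larger child 97 at index 5, swap → [98, 88, 97, 82, 40, 25, 19, 31, 43, 29]
extract-max #2 returns 98:
  remove root 98; move last element 29 to root → [29, 88, 97, 82, 40, 25, 19, 31, 43]
  29 vs larger child 97 at index 2, swap → [97, 88, 29, 82, 40, 25, 19, 31, 43]
extract-max #3 returns 97:
  remove root 97; move last element 43 to root → [43, 88, 29, 82, 40, 25, 19, 31]
  43 vs larger child 88 at index 1, swap → [88, 43, 29, 82, 40, 25, 19, 31]
  43 vs larger child 82 at index 3, swap → [88, 82, 29, 43, 40, 25, 19, 31]

[88, 82, 29, 43, 40, 25, 19, 31]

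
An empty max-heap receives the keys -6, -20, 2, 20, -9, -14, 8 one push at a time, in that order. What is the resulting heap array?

[20, 2, 8, -20, -9, -14, -6]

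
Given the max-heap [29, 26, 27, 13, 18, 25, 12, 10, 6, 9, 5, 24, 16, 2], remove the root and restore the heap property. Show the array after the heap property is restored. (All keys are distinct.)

[27, 26, 25, 13, 18, 24, 12, 10, 6, 9, 5, 2, 16]

remove root 29; move last element 2 to root → [2, 26, 27, 13, 18, 25, 12, 10, 6, 9, 5, 24, 16]
2 vs larger child 27 at index 2, swap → [27, 26, 2, 13, 18, 25, 12, 10, 6, 9, 5, 24, 16]
2 vs larger child 25 at index 5, swap → [27, 26, 25, 13, 18, 2, 12, 10, 6, 9, 5, 24, 16]
2 vs larger child 24 at index 11, swap → [27, 26, 25, 13, 18, 24, 12, 10, 6, 9, 5, 2, 16]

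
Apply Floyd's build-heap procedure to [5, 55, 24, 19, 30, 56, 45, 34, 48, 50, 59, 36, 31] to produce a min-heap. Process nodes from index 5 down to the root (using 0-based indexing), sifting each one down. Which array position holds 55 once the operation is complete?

7

sift down from index 5:
  56 vs smaller child 31 at index 12, swap → [5, 55, 24, 19, 30, 31, 45, 34, 48, 50, 59, 36, 56]
sift down from index 4: already satisfies heap property
sift down from index 3: already satisfies heap property
sift down from index 2: already satisfies heap property
sift down from index 1:
  55 vs smaller child 19 at index 3, swap → [5, 19, 24, 55, 30, 31, 45, 34, 48, 50, 59, 36, 56]
  55 vs smaller child 34 at index 7, swap → [5, 19, 24, 34, 30, 31, 45, 55, 48, 50, 59, 36, 56]
sift down from index 0: already satisfies heap property
resulting array: [5, 19, 24, 34, 30, 31, 45, 55, 48, 50, 59, 36, 56]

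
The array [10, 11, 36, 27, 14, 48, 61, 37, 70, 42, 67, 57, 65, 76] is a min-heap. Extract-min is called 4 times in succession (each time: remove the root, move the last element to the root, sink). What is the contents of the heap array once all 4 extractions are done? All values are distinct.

[36, 37, 48, 57, 42, 67, 61, 65, 70, 76]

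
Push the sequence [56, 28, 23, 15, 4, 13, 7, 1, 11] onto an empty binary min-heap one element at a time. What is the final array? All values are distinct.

[1, 4, 7, 11, 23, 28, 13, 56, 15]

Insert 56:
  append 56 at index 0 → [56] (no swap needed)
Insert 28:
  append 28 at index 1 → [56, 28]
  28 < parent 56 at index 0, swap → [28, 56]
Insert 23:
  append 23 at index 2 → [28, 56, 23]
  23 < parent 28 at index 0, swap → [23, 56, 28]
Insert 15:
  append 15 at index 3 → [23, 56, 28, 15]
  15 < parent 56 at index 1, swap → [23, 15, 28, 56]
  15 < parent 23 at index 0, swap → [15, 23, 28, 56]
Insert 4:
  append 4 at index 4 → [15, 23, 28, 56, 4]
  4 < parent 23 at index 1, swap → [15, 4, 28, 56, 23]
  4 < parent 15 at index 0, swap → [4, 15, 28, 56, 23]
Insert 13:
  append 13 at index 5 → [4, 15, 28, 56, 23, 13]
  13 < parent 28 at index 2, swap → [4, 15, 13, 56, 23, 28]
Insert 7:
  append 7 at index 6 → [4, 15, 13, 56, 23, 28, 7]
  7 < parent 13 at index 2, swap → [4, 15, 7, 56, 23, 28, 13]
Insert 1:
  append 1 at index 7 → [4, 15, 7, 56, 23, 28, 13, 1]
  1 < parent 56 at index 3, swap → [4, 15, 7, 1, 23, 28, 13, 56]
  1 < parent 15 at index 1, swap → [4, 1, 7, 15, 23, 28, 13, 56]
  1 < parent 4 at index 0, swap → [1, 4, 7, 15, 23, 28, 13, 56]
Insert 11:
  append 11 at index 8 → [1, 4, 7, 15, 23, 28, 13, 56, 11]
  11 < parent 15 at index 3, swap → [1, 4, 7, 11, 23, 28, 13, 56, 15]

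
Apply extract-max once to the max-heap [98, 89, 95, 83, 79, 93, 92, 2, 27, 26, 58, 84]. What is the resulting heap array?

[95, 89, 93, 83, 79, 84, 92, 2, 27, 26, 58]

remove root 98; move last element 84 to root → [84, 89, 95, 83, 79, 93, 92, 2, 27, 26, 58]
84 vs larger child 95 at index 2, swap → [95, 89, 84, 83, 79, 93, 92, 2, 27, 26, 58]
84 vs larger child 93 at index 5, swap → [95, 89, 93, 83, 79, 84, 92, 2, 27, 26, 58]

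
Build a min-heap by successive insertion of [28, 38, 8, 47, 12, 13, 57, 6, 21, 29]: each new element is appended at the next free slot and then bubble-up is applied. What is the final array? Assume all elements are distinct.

Insert 28:
  append 28 at index 0 → [28] (no swap needed)
Insert 38:
  append 38 at index 1 → [28, 38] (no swap needed)
Insert 8:
  append 8 at index 2 → [28, 38, 8]
  8 < parent 28 at index 0, swap → [8, 38, 28]
Insert 47:
  append 47 at index 3 → [8, 38, 28, 47] (no swap needed)
Insert 12:
  append 12 at index 4 → [8, 38, 28, 47, 12]
  12 < parent 38 at index 1, swap → [8, 12, 28, 47, 38]
Insert 13:
  append 13 at index 5 → [8, 12, 28, 47, 38, 13]
  13 < parent 28 at index 2, swap → [8, 12, 13, 47, 38, 28]
Insert 57:
  append 57 at index 6 → [8, 12, 13, 47, 38, 28, 57] (no swap needed)
Insert 6:
  append 6 at index 7 → [8, 12, 13, 47, 38, 28, 57, 6]
  6 < parent 47 at index 3, swap → [8, 12, 13, 6, 38, 28, 57, 47]
  6 < parent 12 at index 1, swap → [8, 6, 13, 12, 38, 28, 57, 47]
  6 < parent 8 at index 0, swap → [6, 8, 13, 12, 38, 28, 57, 47]
Insert 21:
  append 21 at index 8 → [6, 8, 13, 12, 38, 28, 57, 47, 21] (no swap needed)
Insert 29:
  append 29 at index 9 → [6, 8, 13, 12, 38, 28, 57, 47, 21, 29]
  29 < parent 38 at index 4, swap → [6, 8, 13, 12, 29, 28, 57, 47, 21, 38]

[6, 8, 13, 12, 29, 28, 57, 47, 21, 38]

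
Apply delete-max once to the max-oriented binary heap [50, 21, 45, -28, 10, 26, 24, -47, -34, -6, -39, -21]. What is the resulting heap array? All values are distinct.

remove root 50; move last element -21 to root → [-21, 21, 45, -28, 10, 26, 24, -47, -34, -6, -39]
-21 vs larger child 45 at index 2, swap → [45, 21, -21, -28, 10, 26, 24, -47, -34, -6, -39]
-21 vs larger child 26 at index 5, swap → [45, 21, 26, -28, 10, -21, 24, -47, -34, -6, -39]

[45, 21, 26, -28, 10, -21, 24, -47, -34, -6, -39]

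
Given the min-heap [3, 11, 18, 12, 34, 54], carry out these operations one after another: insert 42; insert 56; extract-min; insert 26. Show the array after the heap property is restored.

insert 42:
  append 42 at index 6 → [3, 11, 18, 12, 34, 54, 42] (no swap needed)
insert 56:
  append 56 at index 7 → [3, 11, 18, 12, 34, 54, 42, 56] (no swap needed)
extract-min → returns 3:
  remove root 3; move last element 56 to root → [56, 11, 18, 12, 34, 54, 42]
  56 vs smaller child 11 at index 1, swap → [11, 56, 18, 12, 34, 54, 42]
  56 vs smaller child 12 at index 3, swap → [11, 12, 18, 56, 34, 54, 42]
insert 26:
  append 26 at index 7 → [11, 12, 18, 56, 34, 54, 42, 26]
  26 < parent 56 at index 3, swap → [11, 12, 18, 26, 34, 54, 42, 56]

[11, 12, 18, 26, 34, 54, 42, 56]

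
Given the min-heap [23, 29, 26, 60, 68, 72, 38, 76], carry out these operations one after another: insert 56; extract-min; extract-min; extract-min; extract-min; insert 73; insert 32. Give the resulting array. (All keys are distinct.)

[32, 68, 56, 76, 72, 73, 60]

insert 56:
  append 56 at index 8 → [23, 29, 26, 60, 68, 72, 38, 76, 56]
  56 < parent 60 at index 3, swap → [23, 29, 26, 56, 68, 72, 38, 76, 60]
extract-min → returns 23:
  remove root 23; move last element 60 to root → [60, 29, 26, 56, 68, 72, 38, 76]
  60 vs smaller child 26 at index 2, swap → [26, 29, 60, 56, 68, 72, 38, 76]
  60 vs smaller child 38 at index 6, swap → [26, 29, 38, 56, 68, 72, 60, 76]
extract-min → returns 26:
  remove root 26; move last element 76 to root → [76, 29, 38, 56, 68, 72, 60]
  76 vs smaller child 29 at index 1, swap → [29, 76, 38, 56, 68, 72, 60]
  76 vs smaller child 56 at index 3, swap → [29, 56, 38, 76, 68, 72, 60]
extract-min → returns 29:
  remove root 29; move last element 60 to root → [60, 56, 38, 76, 68, 72]
  60 vs smaller child 38 at index 2, swap → [38, 56, 60, 76, 68, 72]
extract-min → returns 38:
  remove root 38; move last element 72 to root → [72, 56, 60, 76, 68]
  72 vs smaller child 56 at index 1, swap → [56, 72, 60, 76, 68]
  72 vs smaller child 68 at index 4, swap → [56, 68, 60, 76, 72]
insert 73:
  append 73 at index 5 → [56, 68, 60, 76, 72, 73] (no swap needed)
insert 32:
  append 32 at index 6 → [56, 68, 60, 76, 72, 73, 32]
  32 < parent 60 at index 2, swap → [56, 68, 32, 76, 72, 73, 60]
  32 < parent 56 at index 0, swap → [32, 68, 56, 76, 72, 73, 60]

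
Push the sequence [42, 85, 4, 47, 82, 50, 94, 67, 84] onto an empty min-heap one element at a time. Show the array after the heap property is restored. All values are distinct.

Insert 42:
  append 42 at index 0 → [42] (no swap needed)
Insert 85:
  append 85 at index 1 → [42, 85] (no swap needed)
Insert 4:
  append 4 at index 2 → [42, 85, 4]
  4 < parent 42 at index 0, swap → [4, 85, 42]
Insert 47:
  append 47 at index 3 → [4, 85, 42, 47]
  47 < parent 85 at index 1, swap → [4, 47, 42, 85]
Insert 82:
  append 82 at index 4 → [4, 47, 42, 85, 82] (no swap needed)
Insert 50:
  append 50 at index 5 → [4, 47, 42, 85, 82, 50] (no swap needed)
Insert 94:
  append 94 at index 6 → [4, 47, 42, 85, 82, 50, 94] (no swap needed)
Insert 67:
  append 67 at index 7 → [4, 47, 42, 85, 82, 50, 94, 67]
  67 < parent 85 at index 3, swap → [4, 47, 42, 67, 82, 50, 94, 85]
Insert 84:
  append 84 at index 8 → [4, 47, 42, 67, 82, 50, 94, 85, 84] (no swap needed)

[4, 47, 42, 67, 82, 50, 94, 85, 84]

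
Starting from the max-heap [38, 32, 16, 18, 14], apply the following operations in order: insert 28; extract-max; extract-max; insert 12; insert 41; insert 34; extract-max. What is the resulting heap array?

[34, 18, 28, 16, 12, 14]

insert 28:
  append 28 at index 5 → [38, 32, 16, 18, 14, 28]
  28 > parent 16 at index 2, swap → [38, 32, 28, 18, 14, 16]
extract-max → returns 38:
  remove root 38; move last element 16 to root → [16, 32, 28, 18, 14]
  16 vs larger child 32 at index 1, swap → [32, 16, 28, 18, 14]
  16 vs larger child 18 at index 3, swap → [32, 18, 28, 16, 14]
extract-max → returns 32:
  remove root 32; move last element 14 to root → [14, 18, 28, 16]
  14 vs larger child 28 at index 2, swap → [28, 18, 14, 16]
insert 12:
  append 12 at index 4 → [28, 18, 14, 16, 12] (no swap needed)
insert 41:
  append 41 at index 5 → [28, 18, 14, 16, 12, 41]
  41 > parent 14 at index 2, swap → [28, 18, 41, 16, 12, 14]
  41 > parent 28 at index 0, swap → [41, 18, 28, 16, 12, 14]
insert 34:
  append 34 at index 6 → [41, 18, 28, 16, 12, 14, 34]
  34 > parent 28 at index 2, swap → [41, 18, 34, 16, 12, 14, 28]
extract-max → returns 41:
  remove root 41; move last element 28 to root → [28, 18, 34, 16, 12, 14]
  28 vs larger child 34 at index 2, swap → [34, 18, 28, 16, 12, 14]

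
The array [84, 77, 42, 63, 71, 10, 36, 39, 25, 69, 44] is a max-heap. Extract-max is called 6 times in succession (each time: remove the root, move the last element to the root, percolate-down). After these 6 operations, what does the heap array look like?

[42, 39, 10, 36, 25]

extract-max #1 returns 84:
  remove root 84; move last element 44 to root → [44, 77, 42, 63, 71, 10, 36, 39, 25, 69]
  44 vs larger child 77 at index 1, swap → [77, 44, 42, 63, 71, 10, 36, 39, 25, 69]
  44 vs larger child 71 at index 4, swap → [77, 71, 42, 63, 44, 10, 36, 39, 25, 69]
  44 vs only child 69 at index 9, swap → [77, 71, 42, 63, 69, 10, 36, 39, 25, 44]
extract-max #2 returns 77:
  remove root 77; move last element 44 to root → [44, 71, 42, 63, 69, 10, 36, 39, 25]
  44 vs larger child 71 at index 1, swap → [71, 44, 42, 63, 69, 10, 36, 39, 25]
  44 vs larger child 69 at index 4, swap → [71, 69, 42, 63, 44, 10, 36, 39, 25]
extract-max #3 returns 71:
  remove root 71; move last element 25 to root → [25, 69, 42, 63, 44, 10, 36, 39]
  25 vs larger child 69 at index 1, swap → [69, 25, 42, 63, 44, 10, 36, 39]
  25 vs larger child 63 at index 3, swap → [69, 63, 42, 25, 44, 10, 36, 39]
  25 vs only child 39 at index 7, swap → [69, 63, 42, 39, 44, 10, 36, 25]
extract-max #4 returns 69:
  remove root 69; move last element 25 to root → [25, 63, 42, 39, 44, 10, 36]
  25 vs larger child 63 at index 1, swap → [63, 25, 42, 39, 44, 10, 36]
  25 vs larger child 44 at index 4, swap → [63, 44, 42, 39, 25, 10, 36]
extract-max #5 returns 63:
  remove root 63; move last element 36 to root → [36, 44, 42, 39, 25, 10]
  36 vs larger child 44 at index 1, swap → [44, 36, 42, 39, 25, 10]
  36 vs larger child 39 at index 3, swap → [44, 39, 42, 36, 25, 10]
extract-max #6 returns 44:
  remove root 44; move last element 10 to root → [10, 39, 42, 36, 25]
  10 vs larger child 42 at index 2, swap → [42, 39, 10, 36, 25]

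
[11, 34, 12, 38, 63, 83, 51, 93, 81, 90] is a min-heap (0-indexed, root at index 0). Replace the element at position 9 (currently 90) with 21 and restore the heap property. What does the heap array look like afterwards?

set index 9 from 90 to 21 → [11, 34, 12, 38, 63, 83, 51, 93, 81, 21]
21 < parent 63 at index 4, swap → [11, 34, 12, 38, 21, 83, 51, 93, 81, 63]
21 < parent 34 at index 1, swap → [11, 21, 12, 38, 34, 83, 51, 93, 81, 63]

[11, 21, 12, 38, 34, 83, 51, 93, 81, 63]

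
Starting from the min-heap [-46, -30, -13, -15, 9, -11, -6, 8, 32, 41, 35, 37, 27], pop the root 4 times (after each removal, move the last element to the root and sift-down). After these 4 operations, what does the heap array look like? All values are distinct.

extract-min #1 returns -46:
  remove root -46; move last element 27 to root → [27, -30, -13, -15, 9, -11, -6, 8, 32, 41, 35, 37]
  27 vs smaller child -30 at index 1, swap → [-30, 27, -13, -15, 9, -11, -6, 8, 32, 41, 35, 37]
  27 vs smaller child -15 at index 3, swap → [-30, -15, -13, 27, 9, -11, -6, 8, 32, 41, 35, 37]
  27 vs smaller child 8 at index 7, swap → [-30, -15, -13, 8, 9, -11, -6, 27, 32, 41, 35, 37]
extract-min #2 returns -30:
  remove root -30; move last element 37 to root → [37, -15, -13, 8, 9, -11, -6, 27, 32, 41, 35]
  37 vs smaller child -15 at index 1, swap → [-15, 37, -13, 8, 9, -11, -6, 27, 32, 41, 35]
  37 vs smaller child 8 at index 3, swap → [-15, 8, -13, 37, 9, -11, -6, 27, 32, 41, 35]
  37 vs smaller child 27 at index 7, swap → [-15, 8, -13, 27, 9, -11, -6, 37, 32, 41, 35]
extract-min #3 returns -15:
  remove root -15; move last element 35 to root → [35, 8, -13, 27, 9, -11, -6, 37, 32, 41]
  35 vs smaller child -13 at index 2, swap → [-13, 8, 35, 27, 9, -11, -6, 37, 32, 41]
  35 vs smaller child -11 at index 5, swap → [-13, 8, -11, 27, 9, 35, -6, 37, 32, 41]
extract-min #4 returns -13:
  remove root -13; move last element 41 to root → [41, 8, -11, 27, 9, 35, -6, 37, 32]
  41 vs smaller child -11 at index 2, swap → [-11, 8, 41, 27, 9, 35, -6, 37, 32]
  41 vs smaller child -6 at index 6, swap → [-11, 8, -6, 27, 9, 35, 41, 37, 32]

[-11, 8, -6, 27, 9, 35, 41, 37, 32]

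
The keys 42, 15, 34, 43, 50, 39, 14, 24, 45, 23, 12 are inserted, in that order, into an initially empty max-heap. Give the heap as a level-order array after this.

[50, 45, 39, 43, 42, 34, 14, 15, 24, 23, 12]

Insert 42:
  append 42 at index 0 → [42] (no swap needed)
Insert 15:
  append 15 at index 1 → [42, 15] (no swap needed)
Insert 34:
  append 34 at index 2 → [42, 15, 34] (no swap needed)
Insert 43:
  append 43 at index 3 → [42, 15, 34, 43]
  43 > parent 15 at index 1, swap → [42, 43, 34, 15]
  43 > parent 42 at index 0, swap → [43, 42, 34, 15]
Insert 50:
  append 50 at index 4 → [43, 42, 34, 15, 50]
  50 > parent 42 at index 1, swap → [43, 50, 34, 15, 42]
  50 > parent 43 at index 0, swap → [50, 43, 34, 15, 42]
Insert 39:
  append 39 at index 5 → [50, 43, 34, 15, 42, 39]
  39 > parent 34 at index 2, swap → [50, 43, 39, 15, 42, 34]
Insert 14:
  append 14 at index 6 → [50, 43, 39, 15, 42, 34, 14] (no swap needed)
Insert 24:
  append 24 at index 7 → [50, 43, 39, 15, 42, 34, 14, 24]
  24 > parent 15 at index 3, swap → [50, 43, 39, 24, 42, 34, 14, 15]
Insert 45:
  append 45 at index 8 → [50, 43, 39, 24, 42, 34, 14, 15, 45]
  45 > parent 24 at index 3, swap → [50, 43, 39, 45, 42, 34, 14, 15, 24]
  45 > parent 43 at index 1, swap → [50, 45, 39, 43, 42, 34, 14, 15, 24]
Insert 23:
  append 23 at index 9 → [50, 45, 39, 43, 42, 34, 14, 15, 24, 23] (no swap needed)
Insert 12:
  append 12 at index 10 → [50, 45, 39, 43, 42, 34, 14, 15, 24, 23, 12] (no swap needed)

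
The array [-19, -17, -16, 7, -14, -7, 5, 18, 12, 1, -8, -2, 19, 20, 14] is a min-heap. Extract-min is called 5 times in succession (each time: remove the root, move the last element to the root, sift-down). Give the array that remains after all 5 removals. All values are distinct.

extract-min #1 returns -19:
  remove root -19; move last element 14 to root → [14, -17, -16, 7, -14, -7, 5, 18, 12, 1, -8, -2, 19, 20]
  14 vs smaller child -17 at index 1, swap → [-17, 14, -16, 7, -14, -7, 5, 18, 12, 1, -8, -2, 19, 20]
  14 vs smaller child -14 at index 4, swap → [-17, -14, -16, 7, 14, -7, 5, 18, 12, 1, -8, -2, 19, 20]
  14 vs smaller child -8 at index 10, swap → [-17, -14, -16, 7, -8, -7, 5, 18, 12, 1, 14, -2, 19, 20]
extract-min #2 returns -17:
  remove root -17; move last element 20 to root → [20, -14, -16, 7, -8, -7, 5, 18, 12, 1, 14, -2, 19]
  20 vs smaller child -16 at index 2, swap → [-16, -14, 20, 7, -8, -7, 5, 18, 12, 1, 14, -2, 19]
  20 vs smaller child -7 at index 5, swap → [-16, -14, -7, 7, -8, 20, 5, 18, 12, 1, 14, -2, 19]
  20 vs smaller child -2 at index 11, swap → [-16, -14, -7, 7, -8, -2, 5, 18, 12, 1, 14, 20, 19]
extract-min #3 returns -16:
  remove root -16; move last element 19 to root → [19, -14, -7, 7, -8, -2, 5, 18, 12, 1, 14, 20]
  19 vs smaller child -14 at index 1, swap → [-14, 19, -7, 7, -8, -2, 5, 18, 12, 1, 14, 20]
  19 vs smaller child -8 at index 4, swap → [-14, -8, -7, 7, 19, -2, 5, 18, 12, 1, 14, 20]
  19 vs smaller child 1 at index 9, swap → [-14, -8, -7, 7, 1, -2, 5, 18, 12, 19, 14, 20]
extract-min #4 returns -14:
  remove root -14; move last element 20 to root → [20, -8, -7, 7, 1, -2, 5, 18, 12, 19, 14]
  20 vs smaller child -8 at index 1, swap → [-8, 20, -7, 7, 1, -2, 5, 18, 12, 19, 14]
  20 vs smaller child 1 at index 4, swap → [-8, 1, -7, 7, 20, -2, 5, 18, 12, 19, 14]
  20 vs smaller child 14 at index 10, swap → [-8, 1, -7, 7, 14, -2, 5, 18, 12, 19, 20]
extract-min #5 returns -8:
  remove root -8; move last element 20 to root → [20, 1, -7, 7, 14, -2, 5, 18, 12, 19]
  20 vs smaller child -7 at index 2, swap → [-7, 1, 20, 7, 14, -2, 5, 18, 12, 19]
  20 vs smaller child -2 at index 5, swap → [-7, 1, -2, 7, 14, 20, 5, 18, 12, 19]

[-7, 1, -2, 7, 14, 20, 5, 18, 12, 19]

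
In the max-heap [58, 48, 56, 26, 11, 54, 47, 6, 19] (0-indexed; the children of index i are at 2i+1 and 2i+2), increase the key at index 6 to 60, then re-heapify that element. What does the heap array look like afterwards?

[60, 48, 58, 26, 11, 54, 56, 6, 19]

set index 6 from 47 to 60 → [58, 48, 56, 26, 11, 54, 60, 6, 19]
60 > parent 56 at index 2, swap → [58, 48, 60, 26, 11, 54, 56, 6, 19]
60 > parent 58 at index 0, swap → [60, 48, 58, 26, 11, 54, 56, 6, 19]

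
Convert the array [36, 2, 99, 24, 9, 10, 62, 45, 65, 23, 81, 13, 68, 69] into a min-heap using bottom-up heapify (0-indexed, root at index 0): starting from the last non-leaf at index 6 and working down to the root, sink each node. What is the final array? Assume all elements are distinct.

[2, 9, 10, 24, 23, 13, 62, 45, 65, 36, 81, 99, 68, 69]

sift down from index 6: already satisfies heap property
sift down from index 5: already satisfies heap property
sift down from index 4: already satisfies heap property
sift down from index 3: already satisfies heap property
sift down from index 2:
  99 vs smaller child 10 at index 5, swap → [36, 2, 10, 24, 9, 99, 62, 45, 65, 23, 81, 13, 68, 69]
  99 vs smaller child 13 at index 11, swap → [36, 2, 10, 24, 9, 13, 62, 45, 65, 23, 81, 99, 68, 69]
sift down from index 1: already satisfies heap property
sift down from index 0:
  36 vs smaller child 2 at index 1, swap → [2, 36, 10, 24, 9, 13, 62, 45, 65, 23, 81, 99, 68, 69]
  36 vs smaller child 9 at index 4, swap → [2, 9, 10, 24, 36, 13, 62, 45, 65, 23, 81, 99, 68, 69]
  36 vs smaller child 23 at index 9, swap → [2, 9, 10, 24, 23, 13, 62, 45, 65, 36, 81, 99, 68, 69]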